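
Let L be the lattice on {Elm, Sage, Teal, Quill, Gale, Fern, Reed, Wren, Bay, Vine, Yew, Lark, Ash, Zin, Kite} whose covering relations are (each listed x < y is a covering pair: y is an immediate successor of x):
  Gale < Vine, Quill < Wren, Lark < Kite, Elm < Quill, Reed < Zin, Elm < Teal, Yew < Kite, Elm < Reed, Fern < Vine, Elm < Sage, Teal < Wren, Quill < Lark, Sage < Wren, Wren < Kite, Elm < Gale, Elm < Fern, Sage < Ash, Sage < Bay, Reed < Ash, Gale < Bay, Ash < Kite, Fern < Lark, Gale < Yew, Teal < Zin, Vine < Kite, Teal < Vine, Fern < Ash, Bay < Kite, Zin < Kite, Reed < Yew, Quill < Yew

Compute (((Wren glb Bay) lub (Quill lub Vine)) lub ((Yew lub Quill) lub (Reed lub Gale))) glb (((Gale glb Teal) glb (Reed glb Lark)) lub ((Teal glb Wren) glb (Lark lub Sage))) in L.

Wren ∧ Bay = Sage
Quill ∨ Vine = Kite
Sage ∨ Kite = Kite
Yew ∨ Quill = Yew
Reed ∨ Gale = Yew
Yew ∨ Yew = Yew
Kite ∨ Yew = Kite
Gale ∧ Teal = Elm
Reed ∧ Lark = Elm
Elm ∧ Elm = Elm
Teal ∧ Wren = Teal
Lark ∨ Sage = Kite
Teal ∧ Kite = Teal
Elm ∨ Teal = Teal
Kite ∧ Teal = Teal

Teal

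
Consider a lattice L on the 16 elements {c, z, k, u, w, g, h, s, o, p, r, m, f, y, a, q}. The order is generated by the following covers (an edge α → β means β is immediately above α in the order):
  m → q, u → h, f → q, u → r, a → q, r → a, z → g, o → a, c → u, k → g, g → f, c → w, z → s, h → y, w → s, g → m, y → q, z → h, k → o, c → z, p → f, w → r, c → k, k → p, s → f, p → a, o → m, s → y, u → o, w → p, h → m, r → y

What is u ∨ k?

Common upper bounds of {u, k}: a, m, o, q.
The least among these is o.

o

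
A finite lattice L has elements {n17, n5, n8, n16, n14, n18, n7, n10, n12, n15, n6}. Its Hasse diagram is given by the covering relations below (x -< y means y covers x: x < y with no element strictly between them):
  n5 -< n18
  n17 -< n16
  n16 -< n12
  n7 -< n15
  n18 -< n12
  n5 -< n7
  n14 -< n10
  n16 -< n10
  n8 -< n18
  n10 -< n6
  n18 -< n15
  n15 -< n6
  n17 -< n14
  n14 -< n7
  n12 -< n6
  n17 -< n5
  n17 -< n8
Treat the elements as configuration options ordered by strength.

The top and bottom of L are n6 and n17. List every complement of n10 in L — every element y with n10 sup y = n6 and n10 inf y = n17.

n18, n5, n8

Need y with n10 ∨ y = n6 and n10 ∧ y = n17.
Checking each element gives: n18, n5, n8.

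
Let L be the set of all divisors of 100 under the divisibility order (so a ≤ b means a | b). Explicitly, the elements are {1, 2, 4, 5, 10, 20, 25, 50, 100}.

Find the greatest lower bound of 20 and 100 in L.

20

In the divisibility order, the meet is the greatest common divisor: gcd(20, 100) = 20.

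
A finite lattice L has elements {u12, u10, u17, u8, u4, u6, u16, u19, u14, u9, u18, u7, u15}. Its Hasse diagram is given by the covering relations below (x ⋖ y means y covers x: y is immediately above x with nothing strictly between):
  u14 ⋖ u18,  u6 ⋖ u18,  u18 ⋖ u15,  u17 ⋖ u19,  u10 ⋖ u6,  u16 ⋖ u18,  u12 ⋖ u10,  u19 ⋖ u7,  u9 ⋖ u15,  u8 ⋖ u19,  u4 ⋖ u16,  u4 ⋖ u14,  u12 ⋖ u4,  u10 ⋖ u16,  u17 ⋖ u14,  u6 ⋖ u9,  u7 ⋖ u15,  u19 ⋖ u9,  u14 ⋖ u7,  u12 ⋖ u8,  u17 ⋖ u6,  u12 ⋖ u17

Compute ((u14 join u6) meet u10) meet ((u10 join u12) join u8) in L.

u10

u14 ∨ u6 = u18
u18 ∧ u10 = u10
u10 ∨ u12 = u10
u10 ∨ u8 = u9
u10 ∧ u9 = u10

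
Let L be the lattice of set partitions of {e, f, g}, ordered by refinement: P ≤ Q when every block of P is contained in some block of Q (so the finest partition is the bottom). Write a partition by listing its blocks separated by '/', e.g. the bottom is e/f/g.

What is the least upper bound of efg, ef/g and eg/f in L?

The join of efg, ef/g, eg/f merges any blocks that overlap across the partitions, giving efg.

efg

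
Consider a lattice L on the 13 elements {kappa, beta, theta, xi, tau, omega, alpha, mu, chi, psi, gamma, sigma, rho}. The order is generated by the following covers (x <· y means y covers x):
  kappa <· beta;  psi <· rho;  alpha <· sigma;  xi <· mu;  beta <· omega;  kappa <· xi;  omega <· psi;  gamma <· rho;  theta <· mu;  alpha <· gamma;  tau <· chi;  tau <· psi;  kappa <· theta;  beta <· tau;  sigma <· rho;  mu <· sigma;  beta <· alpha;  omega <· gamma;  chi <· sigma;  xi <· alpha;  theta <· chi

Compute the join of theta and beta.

chi

Common upper bounds of {theta, beta}: chi, rho, sigma.
The least among these is chi.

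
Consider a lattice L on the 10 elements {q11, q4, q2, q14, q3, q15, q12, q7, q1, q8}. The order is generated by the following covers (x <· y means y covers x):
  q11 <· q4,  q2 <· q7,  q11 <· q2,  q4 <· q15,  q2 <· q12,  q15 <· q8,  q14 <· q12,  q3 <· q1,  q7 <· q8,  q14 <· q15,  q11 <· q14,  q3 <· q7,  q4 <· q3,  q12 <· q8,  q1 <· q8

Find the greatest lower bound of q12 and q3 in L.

q11

Common lower bounds of {q12, q3}: q11.
The greatest among these is q11.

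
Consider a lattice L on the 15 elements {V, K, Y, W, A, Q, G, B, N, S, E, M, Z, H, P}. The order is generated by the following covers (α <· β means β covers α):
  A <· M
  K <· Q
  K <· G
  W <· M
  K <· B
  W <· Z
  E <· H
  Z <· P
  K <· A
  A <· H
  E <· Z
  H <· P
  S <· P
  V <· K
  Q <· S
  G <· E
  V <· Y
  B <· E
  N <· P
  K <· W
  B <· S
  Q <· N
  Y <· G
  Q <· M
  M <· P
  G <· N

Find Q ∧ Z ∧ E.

K

Common lower bounds of {Q, Z, E}: K, V.
The greatest among these is K.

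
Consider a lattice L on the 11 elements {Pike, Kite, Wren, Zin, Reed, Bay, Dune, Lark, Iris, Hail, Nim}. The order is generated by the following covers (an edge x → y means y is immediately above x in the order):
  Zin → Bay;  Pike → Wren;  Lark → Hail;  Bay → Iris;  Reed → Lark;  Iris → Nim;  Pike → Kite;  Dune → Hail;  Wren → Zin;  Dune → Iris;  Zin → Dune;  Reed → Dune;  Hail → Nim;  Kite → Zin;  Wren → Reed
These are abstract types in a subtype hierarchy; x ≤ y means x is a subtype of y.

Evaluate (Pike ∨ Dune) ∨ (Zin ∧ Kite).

Pike ∨ Dune = Dune
Zin ∧ Kite = Kite
Dune ∨ Kite = Dune

Dune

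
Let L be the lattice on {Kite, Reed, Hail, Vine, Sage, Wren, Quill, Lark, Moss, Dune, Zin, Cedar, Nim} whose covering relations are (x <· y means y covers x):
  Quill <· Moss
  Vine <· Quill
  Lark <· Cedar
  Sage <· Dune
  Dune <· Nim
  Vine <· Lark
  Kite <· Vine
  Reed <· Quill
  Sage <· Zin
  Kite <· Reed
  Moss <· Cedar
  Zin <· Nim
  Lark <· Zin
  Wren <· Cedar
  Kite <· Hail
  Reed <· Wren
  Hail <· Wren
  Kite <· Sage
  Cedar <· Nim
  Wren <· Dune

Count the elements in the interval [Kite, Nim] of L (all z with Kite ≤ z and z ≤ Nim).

13

The interval [Kite, Nim] = {Cedar, Dune, Hail, Kite, Lark, Moss, Nim, Quill, Reed, Sage, Vine, Wren, Zin}, which has 13 elements.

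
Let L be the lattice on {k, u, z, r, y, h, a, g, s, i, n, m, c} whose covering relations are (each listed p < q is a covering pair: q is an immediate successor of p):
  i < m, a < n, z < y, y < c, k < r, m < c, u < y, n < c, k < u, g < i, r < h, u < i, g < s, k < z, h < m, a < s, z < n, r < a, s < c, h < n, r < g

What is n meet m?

h

Common lower bounds of {n, m}: h, k, r.
The greatest among these is h.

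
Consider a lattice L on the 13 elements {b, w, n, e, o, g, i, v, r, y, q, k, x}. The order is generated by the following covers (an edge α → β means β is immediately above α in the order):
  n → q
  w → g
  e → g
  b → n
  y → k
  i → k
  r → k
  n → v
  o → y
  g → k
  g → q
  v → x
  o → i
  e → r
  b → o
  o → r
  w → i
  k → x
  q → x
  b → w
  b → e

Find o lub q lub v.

x

Common upper bounds of {o, q, v}: x.
The least among these is x.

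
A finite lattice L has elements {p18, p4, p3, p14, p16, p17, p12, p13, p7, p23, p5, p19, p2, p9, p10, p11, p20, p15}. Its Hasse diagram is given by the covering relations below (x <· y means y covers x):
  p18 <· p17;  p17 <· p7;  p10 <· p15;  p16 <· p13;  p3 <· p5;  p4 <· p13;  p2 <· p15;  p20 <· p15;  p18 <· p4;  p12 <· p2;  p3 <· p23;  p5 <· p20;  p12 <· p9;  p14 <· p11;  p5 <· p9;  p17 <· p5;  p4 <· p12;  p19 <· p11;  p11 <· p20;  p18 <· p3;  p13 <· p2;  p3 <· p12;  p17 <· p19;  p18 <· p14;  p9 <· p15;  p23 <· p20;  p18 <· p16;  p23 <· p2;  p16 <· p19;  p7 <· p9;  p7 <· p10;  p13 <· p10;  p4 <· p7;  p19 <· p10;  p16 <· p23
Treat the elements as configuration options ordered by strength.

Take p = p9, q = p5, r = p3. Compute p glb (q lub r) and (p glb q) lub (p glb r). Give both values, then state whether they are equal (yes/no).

p5; p5; yes

q lub r = p5, so p glb (q lub r) = p9 glb p5 = p5.
p glb q = p5 and p glb r = p3, so (p glb q) lub (p glb r) = p5 lub p3 = p5.
Equal: yes.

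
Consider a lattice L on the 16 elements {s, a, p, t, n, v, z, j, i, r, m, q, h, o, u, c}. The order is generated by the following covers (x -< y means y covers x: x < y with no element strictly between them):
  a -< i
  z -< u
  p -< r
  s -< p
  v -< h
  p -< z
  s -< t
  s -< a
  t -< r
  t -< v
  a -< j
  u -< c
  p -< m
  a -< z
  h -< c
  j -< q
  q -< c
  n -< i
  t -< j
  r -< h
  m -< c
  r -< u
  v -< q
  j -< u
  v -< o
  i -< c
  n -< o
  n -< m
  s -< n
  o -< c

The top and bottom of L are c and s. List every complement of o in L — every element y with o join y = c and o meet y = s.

Need y with o ∨ y = c and o ∧ y = s.
Checking each element gives: a, p, z.

a, p, z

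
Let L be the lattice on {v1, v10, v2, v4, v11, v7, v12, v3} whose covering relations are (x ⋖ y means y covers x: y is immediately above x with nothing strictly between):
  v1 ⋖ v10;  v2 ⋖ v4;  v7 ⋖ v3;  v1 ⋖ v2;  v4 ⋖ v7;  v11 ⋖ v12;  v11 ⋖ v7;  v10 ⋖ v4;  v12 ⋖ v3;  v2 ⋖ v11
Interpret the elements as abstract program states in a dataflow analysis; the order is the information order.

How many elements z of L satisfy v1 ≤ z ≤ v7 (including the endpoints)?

The interval [v1, v7] = {v1, v10, v11, v2, v4, v7}, which has 6 elements.

6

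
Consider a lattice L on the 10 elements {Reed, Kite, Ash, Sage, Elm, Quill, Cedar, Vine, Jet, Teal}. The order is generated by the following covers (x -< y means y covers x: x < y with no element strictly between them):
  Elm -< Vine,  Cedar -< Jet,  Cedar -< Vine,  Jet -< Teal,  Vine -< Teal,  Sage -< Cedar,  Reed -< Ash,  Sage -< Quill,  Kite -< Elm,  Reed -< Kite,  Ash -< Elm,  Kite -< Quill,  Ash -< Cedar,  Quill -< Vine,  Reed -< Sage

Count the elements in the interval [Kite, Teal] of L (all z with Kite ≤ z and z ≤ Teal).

5

The interval [Kite, Teal] = {Elm, Kite, Quill, Teal, Vine}, which has 5 elements.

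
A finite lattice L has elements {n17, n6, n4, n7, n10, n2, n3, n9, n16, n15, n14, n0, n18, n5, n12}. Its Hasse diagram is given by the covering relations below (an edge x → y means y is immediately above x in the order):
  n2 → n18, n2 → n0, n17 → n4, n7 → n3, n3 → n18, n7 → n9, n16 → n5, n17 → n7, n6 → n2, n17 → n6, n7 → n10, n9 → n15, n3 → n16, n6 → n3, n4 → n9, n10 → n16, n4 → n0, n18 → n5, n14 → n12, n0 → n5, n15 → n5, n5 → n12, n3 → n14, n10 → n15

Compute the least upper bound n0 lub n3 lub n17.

Common upper bounds of {n0, n3, n17}: n12, n5.
The least among these is n5.

n5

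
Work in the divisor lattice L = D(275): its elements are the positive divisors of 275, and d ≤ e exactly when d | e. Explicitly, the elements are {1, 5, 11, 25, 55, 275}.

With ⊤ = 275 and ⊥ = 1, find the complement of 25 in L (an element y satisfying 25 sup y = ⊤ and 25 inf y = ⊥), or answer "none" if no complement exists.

Need y with 25 ∨ y = 275 and 25 ∧ y = 1.
Checking each element gives: 11.

11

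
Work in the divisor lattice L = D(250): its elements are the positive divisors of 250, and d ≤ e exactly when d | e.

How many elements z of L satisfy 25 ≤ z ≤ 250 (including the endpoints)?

The interval [25, 250] = {125, 25, 250, 50}, which has 4 elements.

4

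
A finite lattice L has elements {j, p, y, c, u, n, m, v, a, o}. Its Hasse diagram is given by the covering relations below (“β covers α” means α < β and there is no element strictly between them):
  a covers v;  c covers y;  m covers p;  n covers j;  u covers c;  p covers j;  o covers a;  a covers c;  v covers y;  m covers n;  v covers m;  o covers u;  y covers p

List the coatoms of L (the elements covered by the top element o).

a, u

The coatoms are exactly the elements covered by o: a, u.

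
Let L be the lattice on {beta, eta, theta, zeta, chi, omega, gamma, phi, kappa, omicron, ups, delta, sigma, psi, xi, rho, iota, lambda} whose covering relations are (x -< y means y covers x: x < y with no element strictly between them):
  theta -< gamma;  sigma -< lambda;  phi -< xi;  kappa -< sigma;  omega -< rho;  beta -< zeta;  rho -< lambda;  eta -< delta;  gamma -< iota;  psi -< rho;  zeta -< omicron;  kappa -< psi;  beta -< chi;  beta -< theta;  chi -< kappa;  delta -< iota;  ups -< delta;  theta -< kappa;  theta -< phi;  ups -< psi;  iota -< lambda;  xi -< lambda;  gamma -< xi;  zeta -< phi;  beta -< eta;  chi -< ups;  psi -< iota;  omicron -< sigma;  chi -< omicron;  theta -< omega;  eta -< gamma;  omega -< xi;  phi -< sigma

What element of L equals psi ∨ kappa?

psi ∨ kappa = psi

psi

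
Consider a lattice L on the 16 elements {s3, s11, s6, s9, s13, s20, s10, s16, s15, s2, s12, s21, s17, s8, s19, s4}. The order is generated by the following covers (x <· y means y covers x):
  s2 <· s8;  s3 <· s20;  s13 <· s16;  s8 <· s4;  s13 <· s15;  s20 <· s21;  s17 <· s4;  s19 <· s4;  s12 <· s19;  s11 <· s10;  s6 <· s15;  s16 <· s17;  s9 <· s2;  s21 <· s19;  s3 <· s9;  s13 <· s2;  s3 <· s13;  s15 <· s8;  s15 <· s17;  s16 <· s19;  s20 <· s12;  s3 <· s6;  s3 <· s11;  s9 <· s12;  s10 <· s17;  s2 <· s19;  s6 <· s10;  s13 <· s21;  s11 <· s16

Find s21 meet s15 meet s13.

Common lower bounds of {s21, s15, s13}: s13, s3.
The greatest among these is s13.

s13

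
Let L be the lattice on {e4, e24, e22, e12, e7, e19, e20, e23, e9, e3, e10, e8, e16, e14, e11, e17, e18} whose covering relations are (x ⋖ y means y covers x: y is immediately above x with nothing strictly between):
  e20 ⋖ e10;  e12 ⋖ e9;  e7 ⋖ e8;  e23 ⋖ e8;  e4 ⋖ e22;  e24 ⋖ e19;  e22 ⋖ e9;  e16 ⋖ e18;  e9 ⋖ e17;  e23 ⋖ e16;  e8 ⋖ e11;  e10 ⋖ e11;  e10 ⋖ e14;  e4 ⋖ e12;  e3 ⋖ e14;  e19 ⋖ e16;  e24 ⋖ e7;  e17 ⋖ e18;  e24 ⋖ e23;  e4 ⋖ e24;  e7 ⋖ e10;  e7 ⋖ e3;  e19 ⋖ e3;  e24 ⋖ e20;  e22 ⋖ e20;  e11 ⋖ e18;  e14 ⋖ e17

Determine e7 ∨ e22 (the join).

e10

Common upper bounds of {e7, e22}: e10, e11, e14, e17, e18.
The least among these is e10.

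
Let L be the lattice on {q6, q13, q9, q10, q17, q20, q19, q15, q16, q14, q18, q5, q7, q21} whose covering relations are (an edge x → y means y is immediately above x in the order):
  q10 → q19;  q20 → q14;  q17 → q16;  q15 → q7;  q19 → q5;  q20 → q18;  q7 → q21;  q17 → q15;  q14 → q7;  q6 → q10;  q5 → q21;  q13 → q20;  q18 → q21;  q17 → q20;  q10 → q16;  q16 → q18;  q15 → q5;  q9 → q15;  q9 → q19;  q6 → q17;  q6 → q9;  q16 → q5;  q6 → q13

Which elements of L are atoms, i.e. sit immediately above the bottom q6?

The atoms are exactly the elements that cover q6: q10, q13, q17, q9.

q10, q13, q17, q9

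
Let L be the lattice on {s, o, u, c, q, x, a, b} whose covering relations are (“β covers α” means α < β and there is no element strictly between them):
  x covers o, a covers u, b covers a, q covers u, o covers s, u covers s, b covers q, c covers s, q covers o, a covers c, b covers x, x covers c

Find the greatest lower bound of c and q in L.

Common lower bounds of {c, q}: s.
The greatest among these is s.

s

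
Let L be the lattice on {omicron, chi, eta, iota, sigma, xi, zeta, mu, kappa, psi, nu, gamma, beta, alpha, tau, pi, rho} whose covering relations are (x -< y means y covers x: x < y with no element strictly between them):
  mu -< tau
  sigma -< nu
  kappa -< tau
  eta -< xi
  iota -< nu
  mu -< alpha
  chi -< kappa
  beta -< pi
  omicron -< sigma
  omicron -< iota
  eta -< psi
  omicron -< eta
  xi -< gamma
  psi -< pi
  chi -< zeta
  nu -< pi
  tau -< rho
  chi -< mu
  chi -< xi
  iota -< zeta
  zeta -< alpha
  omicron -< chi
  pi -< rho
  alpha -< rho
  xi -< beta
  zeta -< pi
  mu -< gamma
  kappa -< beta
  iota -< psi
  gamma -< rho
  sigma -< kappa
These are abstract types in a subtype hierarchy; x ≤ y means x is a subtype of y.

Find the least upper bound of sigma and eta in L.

Common upper bounds of {sigma, eta}: beta, pi, rho.
The least among these is beta.

beta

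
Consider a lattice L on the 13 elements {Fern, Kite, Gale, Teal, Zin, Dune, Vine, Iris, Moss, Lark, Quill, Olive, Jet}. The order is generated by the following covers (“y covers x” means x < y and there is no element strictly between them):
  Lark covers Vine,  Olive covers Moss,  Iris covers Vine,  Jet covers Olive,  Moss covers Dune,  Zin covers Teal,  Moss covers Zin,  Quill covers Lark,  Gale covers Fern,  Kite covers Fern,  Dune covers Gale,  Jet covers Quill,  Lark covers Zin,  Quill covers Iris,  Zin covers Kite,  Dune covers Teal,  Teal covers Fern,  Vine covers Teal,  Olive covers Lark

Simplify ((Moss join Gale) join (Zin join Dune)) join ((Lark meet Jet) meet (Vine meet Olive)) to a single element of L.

Moss ∨ Gale = Moss
Zin ∨ Dune = Moss
Moss ∨ Moss = Moss
Lark ∧ Jet = Lark
Vine ∧ Olive = Vine
Lark ∧ Vine = Vine
Moss ∨ Vine = Olive

Olive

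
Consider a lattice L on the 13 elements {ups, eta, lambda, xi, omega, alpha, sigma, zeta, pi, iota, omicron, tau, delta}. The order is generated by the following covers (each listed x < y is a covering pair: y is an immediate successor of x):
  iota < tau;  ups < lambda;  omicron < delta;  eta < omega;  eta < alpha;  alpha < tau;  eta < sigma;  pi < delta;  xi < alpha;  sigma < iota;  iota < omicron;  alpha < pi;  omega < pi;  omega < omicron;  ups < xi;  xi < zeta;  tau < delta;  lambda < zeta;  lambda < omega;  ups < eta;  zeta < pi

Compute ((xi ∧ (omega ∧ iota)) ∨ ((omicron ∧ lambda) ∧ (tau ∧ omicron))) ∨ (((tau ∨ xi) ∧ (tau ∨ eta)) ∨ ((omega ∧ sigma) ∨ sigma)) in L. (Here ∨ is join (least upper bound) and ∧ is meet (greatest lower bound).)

omega ∧ iota = eta
xi ∧ eta = ups
omicron ∧ lambda = lambda
tau ∧ omicron = iota
lambda ∧ iota = ups
ups ∨ ups = ups
tau ∨ xi = tau
tau ∨ eta = tau
tau ∧ tau = tau
omega ∧ sigma = eta
eta ∨ sigma = sigma
tau ∨ sigma = tau
ups ∨ tau = tau

tau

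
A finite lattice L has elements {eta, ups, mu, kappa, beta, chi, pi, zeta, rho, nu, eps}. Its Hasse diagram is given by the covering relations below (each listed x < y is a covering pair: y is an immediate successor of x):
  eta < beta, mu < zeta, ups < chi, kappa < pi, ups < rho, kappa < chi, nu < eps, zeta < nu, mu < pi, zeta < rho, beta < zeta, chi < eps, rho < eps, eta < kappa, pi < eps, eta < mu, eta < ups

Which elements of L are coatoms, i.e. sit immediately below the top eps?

The coatoms are exactly the elements covered by eps: chi, nu, pi, rho.

chi, nu, pi, rho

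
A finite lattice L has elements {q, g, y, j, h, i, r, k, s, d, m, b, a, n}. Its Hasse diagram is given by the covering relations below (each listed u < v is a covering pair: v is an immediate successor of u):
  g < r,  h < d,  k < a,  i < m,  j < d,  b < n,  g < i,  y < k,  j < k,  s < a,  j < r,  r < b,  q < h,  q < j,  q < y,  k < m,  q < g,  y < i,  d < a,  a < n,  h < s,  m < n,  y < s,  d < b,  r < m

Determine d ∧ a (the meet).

Common lower bounds of {d, a}: d, h, j, q.
The greatest among these is d.

d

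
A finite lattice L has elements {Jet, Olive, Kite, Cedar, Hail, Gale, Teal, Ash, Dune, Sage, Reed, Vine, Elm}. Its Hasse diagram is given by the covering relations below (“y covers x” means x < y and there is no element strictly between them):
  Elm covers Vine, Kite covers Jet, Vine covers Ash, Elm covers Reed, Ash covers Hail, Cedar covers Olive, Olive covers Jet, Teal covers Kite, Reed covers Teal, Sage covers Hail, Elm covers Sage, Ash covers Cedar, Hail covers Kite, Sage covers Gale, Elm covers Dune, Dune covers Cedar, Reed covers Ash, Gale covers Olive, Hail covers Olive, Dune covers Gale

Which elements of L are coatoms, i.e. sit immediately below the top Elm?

Dune, Reed, Sage, Vine

The coatoms are exactly the elements covered by Elm: Dune, Reed, Sage, Vine.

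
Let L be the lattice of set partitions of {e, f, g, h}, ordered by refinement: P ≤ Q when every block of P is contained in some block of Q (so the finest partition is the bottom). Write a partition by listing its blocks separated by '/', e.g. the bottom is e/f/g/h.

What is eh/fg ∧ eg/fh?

Common lower bounds of {eh/fg, eg/fh}: e/f/g/h.
The greatest among these is e/f/g/h.

e/f/g/h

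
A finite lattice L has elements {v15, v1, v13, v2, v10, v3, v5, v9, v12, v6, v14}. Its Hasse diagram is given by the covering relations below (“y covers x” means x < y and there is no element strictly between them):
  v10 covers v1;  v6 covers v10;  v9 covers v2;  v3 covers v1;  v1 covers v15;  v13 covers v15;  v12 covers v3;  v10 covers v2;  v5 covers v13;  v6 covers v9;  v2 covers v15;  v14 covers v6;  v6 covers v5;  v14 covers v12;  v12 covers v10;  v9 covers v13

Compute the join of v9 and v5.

Common upper bounds of {v9, v5}: v14, v6.
The least among these is v6.

v6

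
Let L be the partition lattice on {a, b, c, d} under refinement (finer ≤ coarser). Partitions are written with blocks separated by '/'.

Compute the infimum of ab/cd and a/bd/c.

The meet (common refinement) of ab/cd and a/bd/c intersects blocks pairwise, giving a/b/c/d.

a/b/c/d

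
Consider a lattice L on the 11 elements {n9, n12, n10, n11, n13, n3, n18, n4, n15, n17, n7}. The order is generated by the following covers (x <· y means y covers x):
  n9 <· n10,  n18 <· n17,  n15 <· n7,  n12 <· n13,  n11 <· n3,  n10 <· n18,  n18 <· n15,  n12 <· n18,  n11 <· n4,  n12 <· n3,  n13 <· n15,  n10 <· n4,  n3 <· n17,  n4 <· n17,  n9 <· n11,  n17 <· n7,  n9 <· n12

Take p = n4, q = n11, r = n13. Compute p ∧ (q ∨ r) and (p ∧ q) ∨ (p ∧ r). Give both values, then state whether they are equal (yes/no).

q ∨ r = n7, so p ∧ (q ∨ r) = n4 ∧ n7 = n4.
p ∧ q = n11 and p ∧ r = n9, so (p ∧ q) ∨ (p ∧ r) = n11 ∨ n9 = n11.
Equal: no.

n4; n11; no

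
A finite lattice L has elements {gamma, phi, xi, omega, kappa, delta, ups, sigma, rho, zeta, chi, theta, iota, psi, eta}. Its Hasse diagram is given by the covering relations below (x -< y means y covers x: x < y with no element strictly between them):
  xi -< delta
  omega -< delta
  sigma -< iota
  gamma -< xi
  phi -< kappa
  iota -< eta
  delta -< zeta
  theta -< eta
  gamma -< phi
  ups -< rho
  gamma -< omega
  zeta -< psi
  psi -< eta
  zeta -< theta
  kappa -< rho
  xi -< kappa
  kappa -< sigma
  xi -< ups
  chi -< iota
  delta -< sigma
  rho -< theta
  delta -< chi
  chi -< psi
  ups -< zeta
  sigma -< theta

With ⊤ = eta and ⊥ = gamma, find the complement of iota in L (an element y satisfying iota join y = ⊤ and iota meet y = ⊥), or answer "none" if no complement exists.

none

For every candidate y, either iota ∨ y ≠ eta or iota ∧ y ≠ gamma; no complement exists.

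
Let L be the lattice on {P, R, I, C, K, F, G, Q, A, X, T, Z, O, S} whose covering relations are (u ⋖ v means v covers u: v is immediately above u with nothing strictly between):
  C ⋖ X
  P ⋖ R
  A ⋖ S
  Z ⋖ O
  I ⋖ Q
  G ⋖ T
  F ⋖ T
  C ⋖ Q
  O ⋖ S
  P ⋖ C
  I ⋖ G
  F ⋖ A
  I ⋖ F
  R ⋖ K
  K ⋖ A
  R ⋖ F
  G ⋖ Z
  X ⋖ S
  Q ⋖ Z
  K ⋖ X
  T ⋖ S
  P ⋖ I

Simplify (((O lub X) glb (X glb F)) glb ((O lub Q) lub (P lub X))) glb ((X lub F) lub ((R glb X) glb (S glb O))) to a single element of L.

O ∨ X = S
X ∧ F = R
S ∧ R = R
O ∨ Q = O
P ∨ X = X
O ∨ X = S
R ∧ S = R
X ∨ F = S
R ∧ X = R
S ∧ O = O
R ∧ O = P
S ∨ P = S
R ∧ S = R

R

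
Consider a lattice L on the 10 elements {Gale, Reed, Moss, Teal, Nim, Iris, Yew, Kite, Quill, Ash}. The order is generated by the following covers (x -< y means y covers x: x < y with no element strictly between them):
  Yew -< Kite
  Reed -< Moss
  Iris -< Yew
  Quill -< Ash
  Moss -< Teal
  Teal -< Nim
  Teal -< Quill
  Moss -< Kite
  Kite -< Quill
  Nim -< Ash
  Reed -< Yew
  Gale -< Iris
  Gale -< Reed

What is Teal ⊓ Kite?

Common lower bounds of {Teal, Kite}: Gale, Moss, Reed.
The greatest among these is Moss.

Moss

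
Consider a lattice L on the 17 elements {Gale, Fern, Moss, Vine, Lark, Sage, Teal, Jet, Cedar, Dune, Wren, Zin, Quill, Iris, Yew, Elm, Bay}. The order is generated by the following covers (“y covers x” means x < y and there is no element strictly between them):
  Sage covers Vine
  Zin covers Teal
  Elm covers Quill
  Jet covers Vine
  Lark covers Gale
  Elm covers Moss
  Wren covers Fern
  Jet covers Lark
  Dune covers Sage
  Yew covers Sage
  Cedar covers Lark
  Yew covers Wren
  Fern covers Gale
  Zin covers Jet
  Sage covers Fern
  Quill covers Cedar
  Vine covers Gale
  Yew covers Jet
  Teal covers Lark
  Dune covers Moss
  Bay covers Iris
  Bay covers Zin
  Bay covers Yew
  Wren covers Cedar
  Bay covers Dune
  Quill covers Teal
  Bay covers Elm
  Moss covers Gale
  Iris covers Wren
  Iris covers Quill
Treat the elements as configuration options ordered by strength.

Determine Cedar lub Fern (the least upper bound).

Common upper bounds of {Cedar, Fern}: Bay, Iris, Wren, Yew.
The least among these is Wren.

Wren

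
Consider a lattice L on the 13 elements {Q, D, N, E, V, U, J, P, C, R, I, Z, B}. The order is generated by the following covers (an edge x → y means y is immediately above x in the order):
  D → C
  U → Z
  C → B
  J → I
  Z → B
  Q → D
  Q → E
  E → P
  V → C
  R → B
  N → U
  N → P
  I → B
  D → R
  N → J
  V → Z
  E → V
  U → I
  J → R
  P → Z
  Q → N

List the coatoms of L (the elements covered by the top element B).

The coatoms are exactly the elements covered by B: C, I, R, Z.

C, I, R, Z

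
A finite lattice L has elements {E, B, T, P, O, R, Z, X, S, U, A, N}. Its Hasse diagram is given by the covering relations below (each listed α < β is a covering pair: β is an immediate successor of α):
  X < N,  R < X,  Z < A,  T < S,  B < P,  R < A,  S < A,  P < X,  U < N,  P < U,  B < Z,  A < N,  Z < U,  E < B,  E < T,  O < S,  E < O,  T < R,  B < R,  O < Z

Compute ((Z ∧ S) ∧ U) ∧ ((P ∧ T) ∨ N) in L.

O

Z ∧ S = O
O ∧ U = O
P ∧ T = E
E ∨ N = N
O ∧ N = O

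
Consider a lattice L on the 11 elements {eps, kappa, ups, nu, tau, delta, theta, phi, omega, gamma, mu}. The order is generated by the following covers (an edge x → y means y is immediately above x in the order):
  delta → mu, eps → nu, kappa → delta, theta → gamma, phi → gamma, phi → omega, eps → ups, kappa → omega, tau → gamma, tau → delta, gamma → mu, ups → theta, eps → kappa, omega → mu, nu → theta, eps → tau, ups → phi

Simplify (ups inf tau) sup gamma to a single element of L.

ups ∧ tau = eps
eps ∨ gamma = gamma

gamma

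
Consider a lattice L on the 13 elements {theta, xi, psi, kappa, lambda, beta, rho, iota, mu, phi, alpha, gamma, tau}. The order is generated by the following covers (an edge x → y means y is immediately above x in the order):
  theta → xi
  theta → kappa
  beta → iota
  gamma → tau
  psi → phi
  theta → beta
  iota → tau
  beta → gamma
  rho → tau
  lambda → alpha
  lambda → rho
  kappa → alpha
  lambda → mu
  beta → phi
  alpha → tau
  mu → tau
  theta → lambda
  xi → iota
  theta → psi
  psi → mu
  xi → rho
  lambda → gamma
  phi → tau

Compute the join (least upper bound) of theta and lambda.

lambda

Common upper bounds of {theta, lambda}: alpha, gamma, lambda, mu, rho, tau.
The least among these is lambda.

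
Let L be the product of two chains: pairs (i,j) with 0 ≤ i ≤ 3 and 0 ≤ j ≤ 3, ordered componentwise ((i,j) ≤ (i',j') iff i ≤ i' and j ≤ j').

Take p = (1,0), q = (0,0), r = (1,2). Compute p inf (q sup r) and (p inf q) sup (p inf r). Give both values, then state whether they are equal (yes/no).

q sup r = (1,2), so p inf (q sup r) = (1,0) inf (1,2) = (1,0).
p inf q = (0,0) and p inf r = (1,0), so (p inf q) sup (p inf r) = (0,0) sup (1,0) = (1,0).
Equal: yes.

(1,0); (1,0); yes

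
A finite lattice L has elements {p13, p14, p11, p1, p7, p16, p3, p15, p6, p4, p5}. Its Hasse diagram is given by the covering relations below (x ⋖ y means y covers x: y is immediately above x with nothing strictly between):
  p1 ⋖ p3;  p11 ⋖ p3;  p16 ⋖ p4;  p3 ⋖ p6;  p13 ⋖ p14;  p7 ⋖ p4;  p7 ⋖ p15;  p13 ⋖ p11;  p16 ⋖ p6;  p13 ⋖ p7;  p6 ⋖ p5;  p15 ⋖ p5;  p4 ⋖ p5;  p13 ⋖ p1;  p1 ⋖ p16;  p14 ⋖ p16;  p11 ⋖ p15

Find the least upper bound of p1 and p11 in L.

Common upper bounds of {p1, p11}: p3, p5, p6.
The least among these is p3.

p3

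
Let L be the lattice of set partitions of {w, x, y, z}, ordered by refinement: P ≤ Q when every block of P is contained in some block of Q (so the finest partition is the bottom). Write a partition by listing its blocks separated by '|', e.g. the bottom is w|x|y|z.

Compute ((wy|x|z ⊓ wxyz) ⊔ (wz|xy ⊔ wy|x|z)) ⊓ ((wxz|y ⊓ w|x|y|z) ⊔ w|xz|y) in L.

wy|x|z ∧ wxyz = wy|x|z
wz|xy ∨ wy|x|z = wxyz
wy|x|z ∨ wxyz = wxyz
wxz|y ∧ w|x|y|z = w|x|y|z
w|x|y|z ∨ w|xz|y = w|xz|y
wxyz ∧ w|xz|y = w|xz|y

w|xz|y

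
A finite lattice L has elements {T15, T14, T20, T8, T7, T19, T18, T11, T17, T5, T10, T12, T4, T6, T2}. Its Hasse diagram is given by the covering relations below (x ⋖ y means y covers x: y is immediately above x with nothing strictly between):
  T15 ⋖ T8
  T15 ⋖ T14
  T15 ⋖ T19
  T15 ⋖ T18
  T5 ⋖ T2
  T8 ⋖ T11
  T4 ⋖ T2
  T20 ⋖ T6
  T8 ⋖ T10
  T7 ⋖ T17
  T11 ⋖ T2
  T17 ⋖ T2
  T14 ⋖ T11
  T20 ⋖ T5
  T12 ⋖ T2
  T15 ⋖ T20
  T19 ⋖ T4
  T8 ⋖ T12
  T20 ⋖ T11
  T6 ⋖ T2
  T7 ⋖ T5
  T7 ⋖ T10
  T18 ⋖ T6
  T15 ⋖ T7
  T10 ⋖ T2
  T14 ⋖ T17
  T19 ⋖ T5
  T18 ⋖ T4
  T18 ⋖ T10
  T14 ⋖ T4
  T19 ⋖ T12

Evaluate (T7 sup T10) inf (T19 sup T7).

T7 ∨ T10 = T10
T19 ∨ T7 = T5
T10 ∧ T5 = T7

T7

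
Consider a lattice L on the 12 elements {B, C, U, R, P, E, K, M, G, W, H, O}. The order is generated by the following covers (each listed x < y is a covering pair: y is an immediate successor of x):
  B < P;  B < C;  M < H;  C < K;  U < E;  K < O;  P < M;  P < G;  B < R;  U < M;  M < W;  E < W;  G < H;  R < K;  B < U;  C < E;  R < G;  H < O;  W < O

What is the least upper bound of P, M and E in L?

Common upper bounds of {P, M, E}: O, W.
The least among these is W.

W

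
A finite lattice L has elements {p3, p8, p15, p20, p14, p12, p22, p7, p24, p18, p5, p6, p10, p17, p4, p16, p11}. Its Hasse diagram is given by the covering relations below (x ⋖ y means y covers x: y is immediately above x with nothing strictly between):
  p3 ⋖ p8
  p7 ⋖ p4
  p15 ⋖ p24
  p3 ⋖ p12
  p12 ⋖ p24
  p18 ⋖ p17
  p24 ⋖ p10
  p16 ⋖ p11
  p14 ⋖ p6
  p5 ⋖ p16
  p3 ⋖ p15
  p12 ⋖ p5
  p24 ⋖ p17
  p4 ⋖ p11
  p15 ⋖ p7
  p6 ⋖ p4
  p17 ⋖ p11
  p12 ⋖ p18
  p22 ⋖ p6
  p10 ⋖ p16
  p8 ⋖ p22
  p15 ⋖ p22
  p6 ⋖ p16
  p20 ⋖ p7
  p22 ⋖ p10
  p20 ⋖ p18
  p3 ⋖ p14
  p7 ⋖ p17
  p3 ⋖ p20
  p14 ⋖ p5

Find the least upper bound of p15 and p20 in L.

p7

Common upper bounds of {p15, p20}: p11, p17, p4, p7.
The least among these is p7.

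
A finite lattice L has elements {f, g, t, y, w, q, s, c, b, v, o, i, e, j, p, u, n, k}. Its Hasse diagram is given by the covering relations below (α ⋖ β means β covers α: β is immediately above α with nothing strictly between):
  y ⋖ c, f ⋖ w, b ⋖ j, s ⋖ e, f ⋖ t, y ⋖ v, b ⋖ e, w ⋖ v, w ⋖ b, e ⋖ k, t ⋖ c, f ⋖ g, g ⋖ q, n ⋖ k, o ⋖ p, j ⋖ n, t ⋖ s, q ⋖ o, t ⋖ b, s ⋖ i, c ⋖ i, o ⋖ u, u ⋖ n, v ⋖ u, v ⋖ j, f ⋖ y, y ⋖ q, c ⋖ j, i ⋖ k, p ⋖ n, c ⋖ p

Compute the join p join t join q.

p

Common upper bounds of {p, t, q}: k, n, p.
The least among these is p.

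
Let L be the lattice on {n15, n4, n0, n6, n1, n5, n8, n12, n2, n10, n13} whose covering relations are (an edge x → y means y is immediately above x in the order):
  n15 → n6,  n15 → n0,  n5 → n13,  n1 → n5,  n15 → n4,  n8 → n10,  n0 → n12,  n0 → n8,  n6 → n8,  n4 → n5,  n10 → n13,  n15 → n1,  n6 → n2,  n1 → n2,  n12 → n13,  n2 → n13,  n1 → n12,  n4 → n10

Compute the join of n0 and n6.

n8

Common upper bounds of {n0, n6}: n10, n13, n8.
The least among these is n8.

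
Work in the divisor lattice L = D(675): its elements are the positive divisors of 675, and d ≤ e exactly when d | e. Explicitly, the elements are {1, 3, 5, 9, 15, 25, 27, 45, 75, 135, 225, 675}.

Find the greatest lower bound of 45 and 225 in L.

45

Common lower bounds of {45, 225}: 1, 15, 3, 45, 5, 9.
The greatest among these is 45.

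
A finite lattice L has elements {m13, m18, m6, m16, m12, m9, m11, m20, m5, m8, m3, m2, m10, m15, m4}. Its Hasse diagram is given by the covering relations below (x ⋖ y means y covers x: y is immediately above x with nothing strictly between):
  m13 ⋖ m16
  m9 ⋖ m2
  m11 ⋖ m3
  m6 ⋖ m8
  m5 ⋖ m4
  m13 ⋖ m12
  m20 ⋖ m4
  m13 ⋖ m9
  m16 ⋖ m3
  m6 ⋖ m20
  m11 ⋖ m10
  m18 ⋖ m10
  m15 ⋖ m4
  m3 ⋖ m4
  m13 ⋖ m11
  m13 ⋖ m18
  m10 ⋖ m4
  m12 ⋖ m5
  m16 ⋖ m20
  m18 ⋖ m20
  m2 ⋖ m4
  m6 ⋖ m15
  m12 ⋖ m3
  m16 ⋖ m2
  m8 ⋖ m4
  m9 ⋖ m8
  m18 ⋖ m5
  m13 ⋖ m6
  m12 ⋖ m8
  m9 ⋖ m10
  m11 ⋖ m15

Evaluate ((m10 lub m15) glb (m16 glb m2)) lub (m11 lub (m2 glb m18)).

m10 ∨ m15 = m4
m16 ∧ m2 = m16
m4 ∧ m16 = m16
m2 ∧ m18 = m13
m11 ∨ m13 = m11
m16 ∨ m11 = m3

m3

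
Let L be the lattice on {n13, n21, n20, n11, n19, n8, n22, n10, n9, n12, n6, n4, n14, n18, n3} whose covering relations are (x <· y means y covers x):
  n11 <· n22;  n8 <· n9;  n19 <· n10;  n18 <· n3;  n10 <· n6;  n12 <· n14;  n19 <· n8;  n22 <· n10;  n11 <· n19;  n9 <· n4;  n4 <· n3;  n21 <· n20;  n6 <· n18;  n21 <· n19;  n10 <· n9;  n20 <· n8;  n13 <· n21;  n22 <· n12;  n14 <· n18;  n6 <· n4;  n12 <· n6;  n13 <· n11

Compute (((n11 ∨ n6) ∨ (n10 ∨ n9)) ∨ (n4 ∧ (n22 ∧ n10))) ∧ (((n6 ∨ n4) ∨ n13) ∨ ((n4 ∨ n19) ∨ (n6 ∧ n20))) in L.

n11 ∨ n6 = n6
n10 ∨ n9 = n9
n6 ∨ n9 = n4
n22 ∧ n10 = n22
n4 ∧ n22 = n22
n4 ∨ n22 = n4
n6 ∨ n4 = n4
n4 ∨ n13 = n4
n4 ∨ n19 = n4
n6 ∧ n20 = n21
n4 ∨ n21 = n4
n4 ∨ n4 = n4
n4 ∧ n4 = n4

n4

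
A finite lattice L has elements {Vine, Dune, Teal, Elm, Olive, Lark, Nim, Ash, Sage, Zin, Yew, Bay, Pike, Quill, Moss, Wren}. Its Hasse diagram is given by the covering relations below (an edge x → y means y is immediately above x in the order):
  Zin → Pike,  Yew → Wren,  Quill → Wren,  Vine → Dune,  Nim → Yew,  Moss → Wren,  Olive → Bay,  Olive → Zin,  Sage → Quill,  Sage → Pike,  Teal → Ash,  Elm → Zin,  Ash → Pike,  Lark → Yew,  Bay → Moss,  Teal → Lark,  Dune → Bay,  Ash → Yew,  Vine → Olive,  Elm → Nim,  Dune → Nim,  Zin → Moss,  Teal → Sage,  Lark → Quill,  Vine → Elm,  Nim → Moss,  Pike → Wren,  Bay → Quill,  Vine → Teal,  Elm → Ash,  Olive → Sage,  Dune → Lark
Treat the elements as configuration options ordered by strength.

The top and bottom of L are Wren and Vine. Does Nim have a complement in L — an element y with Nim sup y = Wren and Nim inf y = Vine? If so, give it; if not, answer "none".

Need y with Nim ∨ y = Wren and Nim ∧ y = Vine.
Checking each element gives: Sage.

Sage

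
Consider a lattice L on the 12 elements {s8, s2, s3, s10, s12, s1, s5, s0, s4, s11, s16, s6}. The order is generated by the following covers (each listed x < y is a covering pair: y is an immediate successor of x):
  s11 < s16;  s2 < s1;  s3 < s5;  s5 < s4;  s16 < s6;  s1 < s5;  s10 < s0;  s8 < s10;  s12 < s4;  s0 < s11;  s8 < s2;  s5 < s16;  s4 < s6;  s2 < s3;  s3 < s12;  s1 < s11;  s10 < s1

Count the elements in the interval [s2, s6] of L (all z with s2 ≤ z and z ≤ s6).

9

The interval [s2, s6] = {s1, s11, s12, s16, s2, s3, s4, s5, s6}, which has 9 elements.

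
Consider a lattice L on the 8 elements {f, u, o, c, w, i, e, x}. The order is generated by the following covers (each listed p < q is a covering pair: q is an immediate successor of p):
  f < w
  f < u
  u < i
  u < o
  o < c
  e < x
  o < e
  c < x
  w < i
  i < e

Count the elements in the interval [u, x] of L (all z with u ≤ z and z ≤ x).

The interval [u, x] = {c, e, i, o, u, x}, which has 6 elements.

6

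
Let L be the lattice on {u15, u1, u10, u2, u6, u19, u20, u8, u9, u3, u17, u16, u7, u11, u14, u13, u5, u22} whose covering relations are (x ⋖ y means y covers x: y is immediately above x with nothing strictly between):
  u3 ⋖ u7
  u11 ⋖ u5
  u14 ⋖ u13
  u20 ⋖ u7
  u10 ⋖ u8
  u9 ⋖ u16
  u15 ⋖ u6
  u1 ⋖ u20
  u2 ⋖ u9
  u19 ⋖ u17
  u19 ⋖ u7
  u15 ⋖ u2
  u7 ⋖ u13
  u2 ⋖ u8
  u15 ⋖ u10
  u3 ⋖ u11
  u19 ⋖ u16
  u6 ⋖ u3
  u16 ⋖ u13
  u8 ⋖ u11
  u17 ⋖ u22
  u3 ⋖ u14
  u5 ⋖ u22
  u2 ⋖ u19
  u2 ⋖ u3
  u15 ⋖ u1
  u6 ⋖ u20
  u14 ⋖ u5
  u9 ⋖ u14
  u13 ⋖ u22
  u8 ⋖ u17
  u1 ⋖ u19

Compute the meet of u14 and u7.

Common lower bounds of {u14, u7}: u15, u2, u3, u6.
The greatest among these is u3.

u3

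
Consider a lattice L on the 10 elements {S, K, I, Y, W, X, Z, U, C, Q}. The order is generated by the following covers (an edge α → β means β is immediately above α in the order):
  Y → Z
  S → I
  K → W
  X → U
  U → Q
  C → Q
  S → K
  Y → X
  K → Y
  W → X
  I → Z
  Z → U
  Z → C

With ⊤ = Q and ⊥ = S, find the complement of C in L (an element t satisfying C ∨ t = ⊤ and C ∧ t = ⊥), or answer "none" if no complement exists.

For every candidate t, either C ∨ t ≠ Q or C ∧ t ≠ S; no complement exists.

none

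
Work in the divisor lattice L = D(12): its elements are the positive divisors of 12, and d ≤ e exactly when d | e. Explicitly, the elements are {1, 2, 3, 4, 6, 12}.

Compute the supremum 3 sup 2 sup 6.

Common upper bounds of {3, 2, 6}: 12, 6.
The least among these is 6.

6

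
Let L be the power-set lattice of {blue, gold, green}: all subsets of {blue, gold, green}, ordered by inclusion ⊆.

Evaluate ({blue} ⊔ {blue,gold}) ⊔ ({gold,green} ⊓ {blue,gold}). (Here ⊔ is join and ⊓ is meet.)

{blue} ∨ {blue,gold} = {blue,gold}
{gold,green} ∧ {blue,gold} = {gold}
{blue,gold} ∨ {gold} = {blue,gold}

{blue,gold}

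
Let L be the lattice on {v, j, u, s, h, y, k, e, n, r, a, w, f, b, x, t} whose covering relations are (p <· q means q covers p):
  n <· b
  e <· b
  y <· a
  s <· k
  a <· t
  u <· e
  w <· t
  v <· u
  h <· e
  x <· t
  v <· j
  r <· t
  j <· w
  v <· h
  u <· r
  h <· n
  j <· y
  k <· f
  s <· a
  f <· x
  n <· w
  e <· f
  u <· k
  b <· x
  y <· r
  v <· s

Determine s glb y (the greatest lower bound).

v

Common lower bounds of {s, y}: v.
The greatest among these is v.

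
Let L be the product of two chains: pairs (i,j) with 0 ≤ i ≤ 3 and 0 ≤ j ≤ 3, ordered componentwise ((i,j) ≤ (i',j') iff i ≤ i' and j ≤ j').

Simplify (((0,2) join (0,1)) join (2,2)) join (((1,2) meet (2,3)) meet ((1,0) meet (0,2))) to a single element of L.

(2,2)

(0,2) ∨ (0,1) = (0,2)
(0,2) ∨ (2,2) = (2,2)
(1,2) ∧ (2,3) = (1,2)
(1,0) ∧ (0,2) = (0,0)
(1,2) ∧ (0,0) = (0,0)
(2,2) ∨ (0,0) = (2,2)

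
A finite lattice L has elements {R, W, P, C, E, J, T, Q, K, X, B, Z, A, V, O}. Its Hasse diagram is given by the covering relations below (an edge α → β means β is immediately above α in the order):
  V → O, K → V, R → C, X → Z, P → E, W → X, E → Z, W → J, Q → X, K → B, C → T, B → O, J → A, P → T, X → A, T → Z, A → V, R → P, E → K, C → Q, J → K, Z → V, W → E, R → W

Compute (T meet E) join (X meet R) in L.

T ∧ E = P
X ∧ R = R
P ∨ R = P

P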